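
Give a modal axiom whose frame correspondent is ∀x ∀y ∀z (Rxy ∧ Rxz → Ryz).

◇p → □◇p

The condition is the Euclidean property. The 5 schema ◇p → □◇p defines it.
Suppose ◇p→□◇p is valid. Take Rxy, Rxz and set V(p)={y}. Then ◇p at x, so □◇p at x, so ◇p at z, so some w with Rzw has p; w=y, i.e. Rzy. By symmetry of the argument, Ryz.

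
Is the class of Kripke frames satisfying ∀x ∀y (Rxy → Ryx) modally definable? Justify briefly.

The condition is symmetry. A defining modal formula is q → □◇q.

Yes, by q → □◇q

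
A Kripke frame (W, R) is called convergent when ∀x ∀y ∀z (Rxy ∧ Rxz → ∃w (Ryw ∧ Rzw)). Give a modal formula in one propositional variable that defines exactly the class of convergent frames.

The condition is convergence. The .2 schema ◇□q → □◇q defines it.
Suppose ◇□q→□◇q is valid. Take Rxy, Rxz and set V(q)={w : Ryw}. Then □q at y so ◇□q at x, so □◇q at x, so ◇q at z, giving w with Rzw and Ryw.

◇□q → □◇q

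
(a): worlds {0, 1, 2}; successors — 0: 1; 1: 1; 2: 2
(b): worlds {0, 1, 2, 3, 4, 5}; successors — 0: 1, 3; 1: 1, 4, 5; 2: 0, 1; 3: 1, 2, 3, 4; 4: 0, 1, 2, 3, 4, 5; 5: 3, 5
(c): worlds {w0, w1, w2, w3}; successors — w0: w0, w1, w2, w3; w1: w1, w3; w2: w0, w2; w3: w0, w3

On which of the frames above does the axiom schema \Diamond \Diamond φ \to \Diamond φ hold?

(a)

The schema corresponds to transitivity: \forall x \forall y \forall z (Rxy \wedge Ryz \to Rxz).
(a): holds.
(b): fails — R34 and R45 but not R35.
(c): fails — Rw1w3 and Rw3w0 but not Rw1w0.
Valid on: (a).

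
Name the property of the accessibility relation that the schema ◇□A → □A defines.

This is a form of the 5 axiom.
It corresponds to the Euclidean property: ∀x ∀y ∀z (Rxy ∧ Rxz → Ryz).

The Euclidean property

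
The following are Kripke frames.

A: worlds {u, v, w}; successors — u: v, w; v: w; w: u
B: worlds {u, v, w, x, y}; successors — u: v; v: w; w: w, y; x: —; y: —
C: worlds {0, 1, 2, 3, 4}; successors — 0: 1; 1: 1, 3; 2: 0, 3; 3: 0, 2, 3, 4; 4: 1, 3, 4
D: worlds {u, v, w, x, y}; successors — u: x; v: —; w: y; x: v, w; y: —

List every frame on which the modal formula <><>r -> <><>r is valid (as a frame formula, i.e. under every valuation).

A, B, C, D

The schema corresponds to a generalized confluence (Geach) condition: forall x forall y (x R^2 y -> exists w (y = w & x R^2 w)).
A: satisfies the condition.
B: satisfies the condition.
C: satisfies the condition.
D: satisfies the condition.
Valid on: A, B, C, D.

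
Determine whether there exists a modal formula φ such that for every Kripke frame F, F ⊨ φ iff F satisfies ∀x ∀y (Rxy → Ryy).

The condition is shift-reflexivity. A defining modal formula is □(□p → p).
Suppose □(□p→p) is valid. Take Rxy and set V(p)={w : Ryw}. Then at y, □p holds; since □(□p→p) at x, □p→p at y, so p at y, i.e. Ryy.

Yes — defined by □(□p → p)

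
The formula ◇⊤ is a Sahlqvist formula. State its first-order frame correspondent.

This schema is equivalent to the D axiom □ψ → ◇ψ.
It corresponds to seriality: ∀x ∃y Rxy.

seriality: ∀x ∃y Rxy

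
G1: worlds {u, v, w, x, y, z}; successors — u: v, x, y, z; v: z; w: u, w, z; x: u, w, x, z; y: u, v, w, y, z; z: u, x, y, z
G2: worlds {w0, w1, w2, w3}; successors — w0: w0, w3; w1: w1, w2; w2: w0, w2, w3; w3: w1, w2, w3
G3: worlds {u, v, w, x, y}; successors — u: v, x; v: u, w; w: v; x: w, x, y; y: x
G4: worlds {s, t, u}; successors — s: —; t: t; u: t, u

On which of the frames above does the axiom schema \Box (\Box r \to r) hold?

This is the axiom for shift-reflexivity; its first-order frame correspondent is \forall x \forall y (Rxy \to Ryy).
G1: fails — Ruv but not Rvv.
G2: condition met.
G3: fails — Ruv but not Rvv.
G4: condition met.

G2, G4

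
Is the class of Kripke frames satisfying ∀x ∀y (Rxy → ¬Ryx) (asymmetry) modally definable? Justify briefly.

Modal frame validity is preserved under surjective bounded morphisms.
The 4-cycle (worlds s,t,u,v with s→t→u→v→s) is asymmetric. Mapping every world to a single reflexive point • is a surjective bounded morphism, and the reflexive point is not asymmetric (R•• but asymmetry requires ¬R••).
Hence asymmetry is not modally definable.

No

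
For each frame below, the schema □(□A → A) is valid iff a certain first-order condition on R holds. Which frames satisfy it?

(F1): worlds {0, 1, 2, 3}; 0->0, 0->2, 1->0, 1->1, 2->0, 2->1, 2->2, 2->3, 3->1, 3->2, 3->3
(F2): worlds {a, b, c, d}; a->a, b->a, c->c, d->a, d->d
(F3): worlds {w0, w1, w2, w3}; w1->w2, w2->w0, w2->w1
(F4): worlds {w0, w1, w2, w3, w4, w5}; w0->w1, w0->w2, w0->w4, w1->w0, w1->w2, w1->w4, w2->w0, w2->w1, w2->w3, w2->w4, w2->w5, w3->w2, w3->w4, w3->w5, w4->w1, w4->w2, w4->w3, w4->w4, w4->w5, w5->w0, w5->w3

(F1), (F2)

Frame correspondent (Sahlqvist): ∀x ∀y (Rxy → Ryy) — i.e. shift-reflexivity.
(F1): ✓.
(F2): ✓.
(F3): fails — Rw1w2 but not Rw2w2.
(F4): fails — Rw0w1 but not Rw1w1.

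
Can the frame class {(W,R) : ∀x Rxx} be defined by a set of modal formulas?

Definable; □q → q defines it

The condition is reflexivity. A defining modal formula is □q → q.
Suppose □q→q is valid. At any x set V(q)={w : Rxw}. Then □q holds at x, so q holds at x, i.e. Rxx.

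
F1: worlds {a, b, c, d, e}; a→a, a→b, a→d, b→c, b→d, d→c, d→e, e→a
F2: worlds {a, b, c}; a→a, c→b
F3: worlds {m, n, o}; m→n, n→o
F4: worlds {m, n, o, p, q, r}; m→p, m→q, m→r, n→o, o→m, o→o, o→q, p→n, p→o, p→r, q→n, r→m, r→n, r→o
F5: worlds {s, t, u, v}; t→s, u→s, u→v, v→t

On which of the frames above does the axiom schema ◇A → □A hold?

F2, F3

Frame correspondent (Sahlqvist): ∀x ∀y ∀z (Rxy ∧ Rxz → y = z) — i.e. partial functionality.
F1: fails — a sees both a and b.
F2: satisfies the condition.
F3: satisfies the condition.
F4: fails — m sees both p and q.
F5: fails — u sees both s and v.
Valid on: F2, F3.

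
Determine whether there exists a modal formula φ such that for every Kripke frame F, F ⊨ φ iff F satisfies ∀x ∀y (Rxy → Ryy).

Definable; □(□r → r) defines it

Yes: it is shift-reflexivity, defined by the T□ schema □(□r → r).
Suppose □(□r→r) is valid. Take Rxy and set V(r)={w : Ryw}. Then at y, □r holds; since □(□r→r) at x, □r→r at y, so r at y, i.e. Ryy.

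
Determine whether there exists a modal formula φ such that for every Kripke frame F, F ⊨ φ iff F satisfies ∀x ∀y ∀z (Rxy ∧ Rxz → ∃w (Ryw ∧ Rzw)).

This is a Sahlqvist condition; the .2 axiom ◇□r → □◇r defines it.
Suppose ◇□r→□◇r is valid. Take Rxy, Rxz and set V(r)={w : Ryw}. Then □r at y so ◇□r at x, so □◇r at x, so ◇r at z, giving w with Rzw and Ryw.

Yes, by ◇□r → □◇r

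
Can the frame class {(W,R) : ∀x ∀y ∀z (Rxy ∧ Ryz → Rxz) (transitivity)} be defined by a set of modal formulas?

The condition is transitivity. A defining modal formula is □q → □□q.

Definable; □q → □□q defines it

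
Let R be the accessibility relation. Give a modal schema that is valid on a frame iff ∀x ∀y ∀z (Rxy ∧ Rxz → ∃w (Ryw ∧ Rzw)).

◇□p → □◇p

This is convergence; the standard corresponding axiom is .2: ◇□p → □◇p.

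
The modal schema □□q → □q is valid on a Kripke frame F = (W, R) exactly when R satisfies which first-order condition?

density

This is the C4 axiom.
Its frame correspondent is density — ∀x ∀y (Rxy → ∃z (Rxz ∧ Rzy)).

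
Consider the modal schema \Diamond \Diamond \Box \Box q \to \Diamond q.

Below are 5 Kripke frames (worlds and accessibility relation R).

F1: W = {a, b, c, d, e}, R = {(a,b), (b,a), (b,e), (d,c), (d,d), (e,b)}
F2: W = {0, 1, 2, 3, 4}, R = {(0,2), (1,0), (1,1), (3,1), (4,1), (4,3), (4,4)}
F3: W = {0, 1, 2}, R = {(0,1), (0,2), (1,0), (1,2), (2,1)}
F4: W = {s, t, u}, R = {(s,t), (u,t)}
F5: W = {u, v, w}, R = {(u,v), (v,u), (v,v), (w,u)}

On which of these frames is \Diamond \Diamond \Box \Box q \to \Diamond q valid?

F4, F5

The schema corresponds to a generalized confluence (Geach) condition: \forall x \forall y (x R^2 y \to \exists w (y R^2 w \wedge xRw)).
F1: fails — aR²a but no w with aR²w and aRw.
F2: fails — 1R²0 but no w with 0R²w and 1Rw.
F3: fails — 2R²2 but no w with 2R²w and 2Rw.
F4: holds.
F5: holds.
Valid on: F4, F5.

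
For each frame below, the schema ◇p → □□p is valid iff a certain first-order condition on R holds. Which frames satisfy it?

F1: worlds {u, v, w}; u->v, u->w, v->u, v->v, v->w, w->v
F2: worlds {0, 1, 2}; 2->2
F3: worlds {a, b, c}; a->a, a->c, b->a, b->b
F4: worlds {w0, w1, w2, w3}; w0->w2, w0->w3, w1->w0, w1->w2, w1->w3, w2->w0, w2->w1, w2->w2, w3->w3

This is the axiom for a generalized confluence (Geach) condition; its first-order frame correspondent is ∀x ∀y ∀z ((xRy ∧ xR²z) → ∃w (y = w ∧ z = w)).
F1: fails — uRv, uR²u but v ≠ u.
F2: ✓.
F3: fails — aRa, aR²c but a ≠ c.
F4: fails — w0Rw2, w0R²w0 but w2 ≠ w0.

F2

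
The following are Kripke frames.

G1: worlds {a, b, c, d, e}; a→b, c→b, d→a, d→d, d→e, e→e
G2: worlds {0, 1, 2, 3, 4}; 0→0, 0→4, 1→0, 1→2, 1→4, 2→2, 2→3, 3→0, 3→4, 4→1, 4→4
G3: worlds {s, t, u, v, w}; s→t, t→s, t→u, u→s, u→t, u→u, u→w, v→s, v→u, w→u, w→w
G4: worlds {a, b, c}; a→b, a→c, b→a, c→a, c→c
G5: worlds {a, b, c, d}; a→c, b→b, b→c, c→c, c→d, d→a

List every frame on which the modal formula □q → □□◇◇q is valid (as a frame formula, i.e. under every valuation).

The schema corresponds to a generalized confluence (Geach) condition: ∀x ∀z (xR²z → ∃w (xRw ∧ zR²w)).
G1: fails — dR²a but no w with dRw and aR²w.
G2: fails — 2R²0 but no w with 2Rw and 0R²w.
G3: fails — sR²s but no w* with sRw* and sR²w*.
G4: fails — bR²b but no w with bRw and bR²w.
G5: ✓.
Valid on: G5.

G5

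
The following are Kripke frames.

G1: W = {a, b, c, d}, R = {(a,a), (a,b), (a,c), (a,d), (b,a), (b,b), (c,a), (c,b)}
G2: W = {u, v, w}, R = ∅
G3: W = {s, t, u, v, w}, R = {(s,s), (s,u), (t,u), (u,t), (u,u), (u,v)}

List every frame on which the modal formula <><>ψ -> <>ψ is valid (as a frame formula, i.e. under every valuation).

The schema corresponds to transitivity: forall x forall y forall z (Rxy & Ryz -> Rxz).
G1: fails — Rba and Rac but not Rbc.
G2: holds.
G3: fails — Rtu and Ruv but not Rtv.

G2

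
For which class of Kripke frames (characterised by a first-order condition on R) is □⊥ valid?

□⊥ is valid iff no world has any successor (otherwise □⊥ fails at any world with one).
The converse is a direct semantic check.
So the correspondent is emptiness of R.

emptiness of R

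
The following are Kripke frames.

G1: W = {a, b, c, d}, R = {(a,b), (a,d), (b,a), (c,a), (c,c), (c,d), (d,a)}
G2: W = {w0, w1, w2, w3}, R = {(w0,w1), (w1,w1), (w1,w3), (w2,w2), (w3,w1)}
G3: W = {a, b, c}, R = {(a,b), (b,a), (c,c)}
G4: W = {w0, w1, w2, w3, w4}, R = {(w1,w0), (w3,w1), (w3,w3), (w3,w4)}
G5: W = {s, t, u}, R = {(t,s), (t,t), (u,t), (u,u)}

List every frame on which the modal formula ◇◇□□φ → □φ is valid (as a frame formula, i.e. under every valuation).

G2

The schema corresponds to a generalized confluence (Geach) condition: ∀x ∀y ∀z ((xR²y ∧ xRz) → ∃w (yR²w ∧ z = w)).
G1: fails — aR²a, aRb but no w with aR²w and b=w.
G2: satisfies the condition.
G3: fails — aR²a, aRb but no w with aR²w and b=w.
G4: fails — w3R²w0, w3Rw1 but no w with w0R²w and w1=w.
G5: fails — tR²s, tRs but no w with sR²w and s=w.
Valid on: G2.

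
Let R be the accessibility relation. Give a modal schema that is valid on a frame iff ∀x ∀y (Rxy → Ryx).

A defining formula is p → □◇p (the B axiom).
Suppose p→□◇p is valid. Take Rxy and set V(p)={x}. Then p at x, so □◇p at x, so ◇p at y, so some z with Ryz has p; z=x, i.e. Ryx.

p → □◇p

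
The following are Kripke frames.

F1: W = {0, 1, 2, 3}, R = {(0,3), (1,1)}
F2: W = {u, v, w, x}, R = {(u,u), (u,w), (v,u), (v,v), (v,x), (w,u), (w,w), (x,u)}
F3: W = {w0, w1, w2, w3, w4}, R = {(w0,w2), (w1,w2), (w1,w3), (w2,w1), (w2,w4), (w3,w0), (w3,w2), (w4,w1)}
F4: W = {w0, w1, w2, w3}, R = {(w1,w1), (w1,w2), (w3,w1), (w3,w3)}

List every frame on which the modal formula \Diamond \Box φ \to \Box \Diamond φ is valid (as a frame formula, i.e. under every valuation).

Frame correspondent (Sahlqvist): \forall x \forall y \forall z (Rxy \wedge Rxz \to \exists w (Ryw \wedge Rzw)) — i.e. convergence.
F1: fails — R03 and R03 but 3 and 3 have no common successor.
F2: ✓.
F3: fails — Rw1w2 and Rw1w3 but w2 and w3 have no common successor.
F4: fails — Rw1w2 and Rw1w2 but w2 and w2 have no common successor.
Valid on: F2.

F2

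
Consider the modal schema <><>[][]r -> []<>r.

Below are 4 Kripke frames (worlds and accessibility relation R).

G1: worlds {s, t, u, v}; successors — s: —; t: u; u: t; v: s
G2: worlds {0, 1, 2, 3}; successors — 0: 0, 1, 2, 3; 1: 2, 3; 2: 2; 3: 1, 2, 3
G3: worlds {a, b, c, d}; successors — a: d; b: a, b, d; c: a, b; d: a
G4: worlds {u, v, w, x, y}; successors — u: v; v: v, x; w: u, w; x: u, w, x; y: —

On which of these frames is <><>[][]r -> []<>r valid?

Frame correspondent (Sahlqvist): forall x forall y forall z ((x R^2 y & xRz) -> exists w (y R^2 w & zRw)) — i.e. a generalized confluence (Geach) condition.
G1: holds.
G2: holds.
G3: fails — bR²a, bRa but no w with aR²w and aRw.
G4: fails — wR²u, wRw but no t with uR²t and wRt.
Valid on: G1, G2.

G1, G2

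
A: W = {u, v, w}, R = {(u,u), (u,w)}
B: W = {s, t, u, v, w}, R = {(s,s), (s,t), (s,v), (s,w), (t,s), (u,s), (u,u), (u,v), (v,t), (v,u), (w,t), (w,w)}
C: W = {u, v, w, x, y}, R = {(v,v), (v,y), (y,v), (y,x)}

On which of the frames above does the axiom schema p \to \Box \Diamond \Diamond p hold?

B

The schema corresponds to a generalized confluence (Geach) condition: \forall x \forall z (xRz \to \exists w (x = w \wedge z R^2 w)).
A: fails — uRw but no t with u=t and wR²t.
B: ✓.
C: fails — yRx but no t with y=t and xR²t.
Valid on: B.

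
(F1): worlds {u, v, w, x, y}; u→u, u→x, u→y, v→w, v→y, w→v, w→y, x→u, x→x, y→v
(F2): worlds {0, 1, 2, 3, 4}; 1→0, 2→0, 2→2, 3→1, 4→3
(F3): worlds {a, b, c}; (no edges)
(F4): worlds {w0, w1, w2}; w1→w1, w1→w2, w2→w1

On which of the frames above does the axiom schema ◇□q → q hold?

Frame correspondent (Sahlqvist): ∀x ∀y (Rxy → Ryx) — i.e. symmetry.
(F1): fails — Rwy but not Ryw.
(F2): fails — R10 but not R01.
(F3): condition met.
(F4): condition met.
Valid on: (F3), (F4).

(F3), (F4)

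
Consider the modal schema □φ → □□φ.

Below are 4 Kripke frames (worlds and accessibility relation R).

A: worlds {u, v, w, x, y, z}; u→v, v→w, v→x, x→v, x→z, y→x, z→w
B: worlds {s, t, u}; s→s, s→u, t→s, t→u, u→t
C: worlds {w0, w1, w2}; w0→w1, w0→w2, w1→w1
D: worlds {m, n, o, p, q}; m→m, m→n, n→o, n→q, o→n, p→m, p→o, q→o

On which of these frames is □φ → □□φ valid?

C

Frame correspondent (Sahlqvist): ∀x ∀y ∀z (Rxy ∧ Ryz → Rxz) — i.e. transitivity.
A: fails — Ruv and Rvw but not Ruw.
B: fails — Rut and Rts but not Rus.
C: satisfies the condition.
D: fails — Ron and Rno but not Roo.
Valid on: C.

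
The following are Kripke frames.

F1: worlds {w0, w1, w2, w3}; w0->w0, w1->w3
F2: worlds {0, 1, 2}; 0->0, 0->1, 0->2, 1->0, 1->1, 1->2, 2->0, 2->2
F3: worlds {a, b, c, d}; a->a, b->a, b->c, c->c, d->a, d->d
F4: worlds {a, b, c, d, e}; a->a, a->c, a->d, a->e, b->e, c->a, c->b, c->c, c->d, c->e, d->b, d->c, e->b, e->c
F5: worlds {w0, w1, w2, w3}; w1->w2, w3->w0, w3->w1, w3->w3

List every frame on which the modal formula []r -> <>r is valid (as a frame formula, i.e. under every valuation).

F2, F3, F4

This is the axiom for seriality; its first-order frame correspondent is forall x exists y Rxy.
F1: fails — world w2 has no successor.
F2: holds.
F3: holds.
F4: holds.
F5: fails — world w0 has no successor.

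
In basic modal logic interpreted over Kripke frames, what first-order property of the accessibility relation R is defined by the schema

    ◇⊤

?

seriality

This is a form of the D axiom.
It corresponds to seriality: ∀x ∃y Rxy.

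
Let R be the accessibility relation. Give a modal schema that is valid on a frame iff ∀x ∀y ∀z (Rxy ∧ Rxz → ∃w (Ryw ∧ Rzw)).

◇□s → □◇s

A defining formula is ◇□s → □◇s (the .2 axiom).
Suppose ◇□s→□◇s is valid. Take Rxy, Rxz and set V(s)={w : Ryw}. Then □s at y so ◇□s at x, so □◇s at x, so ◇s at z, giving w with Rzw and Ryw.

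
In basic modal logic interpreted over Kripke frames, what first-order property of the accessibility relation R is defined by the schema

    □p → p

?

Suppose □p→p is valid. At any x set V(p)={w : Rxw}. Then □p holds at x, so p holds at x, i.e. Rxx.
Conversely, on a frame with reflexivity the schema holds at every world under every valuation.
Frame condition: ∀x Rxx.

reflexivity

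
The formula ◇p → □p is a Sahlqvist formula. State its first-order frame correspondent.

partial functionality

This is the CD axiom.
It corresponds to partial functionality: ∀x ∀y ∀z (Rxy ∧ Rxz → y = z).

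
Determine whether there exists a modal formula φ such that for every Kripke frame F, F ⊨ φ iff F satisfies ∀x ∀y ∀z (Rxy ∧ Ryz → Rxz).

Yes: it is transitivity, defined by the 4 schema □p → □□p.
Suppose □p→□□p is valid. Take Rxy, Ryz and set V(p)={w : Rxw}. Then □p at x, so □□p at x, so □p at y, so p at z, i.e. Rxz.

Definable; □p → □□p defines it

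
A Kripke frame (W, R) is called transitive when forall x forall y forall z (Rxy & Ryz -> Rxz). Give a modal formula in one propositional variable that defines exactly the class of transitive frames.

A defining formula is □ψ → □□ψ (the 4 axiom).

□ψ → □□ψ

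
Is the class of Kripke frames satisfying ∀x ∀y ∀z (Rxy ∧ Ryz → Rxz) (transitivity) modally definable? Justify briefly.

Yes — defined by □r → □□r

Yes: it is transitivity, defined by the 4 schema □r → □□r.
Suppose □r→□□r is valid. Take Rxy, Ryz and set V(r)={w : Rxw}. Then □r at x, so □□r at x, so □r at y, so r at z, i.e. Rxz.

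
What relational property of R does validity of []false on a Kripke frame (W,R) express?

emptiness of R

□⊥ is valid iff no world has any successor (otherwise □⊥ fails at any world with one).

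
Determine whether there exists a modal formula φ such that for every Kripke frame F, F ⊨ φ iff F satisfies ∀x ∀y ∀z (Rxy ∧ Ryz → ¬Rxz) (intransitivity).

Any modally definable frame class is closed under surjective bounded morphisms.
The 3-cycle (worlds w0,w1,w2 with w0→w1→w2→w0) is intransitive. Mapping every world to a single reflexive point • is a surjective bounded morphism; the reflexive point is not intransitive (R••∧R•• but R••).
So the class is not modally definable.

No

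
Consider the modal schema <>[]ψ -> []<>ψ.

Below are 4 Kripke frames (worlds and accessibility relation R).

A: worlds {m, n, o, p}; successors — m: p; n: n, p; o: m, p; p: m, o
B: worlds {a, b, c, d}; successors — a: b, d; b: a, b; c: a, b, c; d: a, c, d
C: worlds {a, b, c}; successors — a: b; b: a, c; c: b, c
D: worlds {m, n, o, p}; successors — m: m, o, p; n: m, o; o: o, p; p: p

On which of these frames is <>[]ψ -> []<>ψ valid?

The schema corresponds to convergence: forall x forall y forall z (Rxy & Rxz -> exists w (Ryw & Rzw)).
A: fails — Rnn and Rnp but n and p have no common successor.
B: condition met.
C: condition met.
D: condition met.

B, C, D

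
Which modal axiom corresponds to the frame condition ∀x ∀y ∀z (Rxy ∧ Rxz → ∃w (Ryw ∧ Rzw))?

◇□r → □◇r

The condition is convergence. The .2 schema ◇□r → □◇r defines it.
Suppose ◇□r→□◇r is valid. Take Rxy, Rxz and set V(r)={w : Ryw}. Then □r at y so ◇□r at x, so □◇r at x, so ◇r at z, giving w with Rzw and Ryw.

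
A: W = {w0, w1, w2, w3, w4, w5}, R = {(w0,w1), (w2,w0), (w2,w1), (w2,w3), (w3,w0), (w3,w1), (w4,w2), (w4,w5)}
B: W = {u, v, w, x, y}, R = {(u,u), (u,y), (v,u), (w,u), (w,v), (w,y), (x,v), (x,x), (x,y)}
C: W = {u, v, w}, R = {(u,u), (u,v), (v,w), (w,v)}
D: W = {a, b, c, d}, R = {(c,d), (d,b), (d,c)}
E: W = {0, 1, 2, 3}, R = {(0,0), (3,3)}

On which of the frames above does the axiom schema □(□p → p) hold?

The schema corresponds to shift-reflexivity: ∀x ∀y (Rxy → Ryy).
A: fails — Rw3w1 but not Rw1w1.
B: fails — Rwy but not Ryy.
C: fails — Ruv but not Rvv.
D: fails — Rdb but not Rbb.
E: condition met.

E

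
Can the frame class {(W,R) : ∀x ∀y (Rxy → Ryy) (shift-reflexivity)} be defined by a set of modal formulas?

This is a Sahlqvist condition; the T□ axiom □(□p → p) defines it.
Suppose □(□p→p) is valid. Take Rxy and set V(p)={w : Ryw}. Then at y, □p holds; since □(□p→p) at x, □p→p at y, so p at y, i.e. Ryy.

Yes — defined by □(□p → p)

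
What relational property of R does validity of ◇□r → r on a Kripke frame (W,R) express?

Symmetry

Replacing r by ¬r and contraposing gives the equivalent schema r → □◇r.
Suppose r→□◇r is valid. Take Rxy and set V(r)={x}. Then r at x, so □◇r at x, so ◇r at y, so some z with Ryz has r; z=x, i.e. Ryx.
The converse is a direct semantic check.
Frame condition: ∀x ∀y (Rxy → Ryx).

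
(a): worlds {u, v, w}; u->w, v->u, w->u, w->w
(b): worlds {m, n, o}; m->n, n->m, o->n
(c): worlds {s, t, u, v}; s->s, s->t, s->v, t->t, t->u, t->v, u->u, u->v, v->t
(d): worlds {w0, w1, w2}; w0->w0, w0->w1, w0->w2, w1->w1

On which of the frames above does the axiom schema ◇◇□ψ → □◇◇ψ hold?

Frame correspondent (Sahlqvist): ∀x ∀y ∀z ((xR²y ∧ xRz) → ∃w (yRw ∧ zR²w)) — i.e. a generalized confluence (Geach) condition.
(a): condition met.
(b): condition met.
(c): condition met.
(d): fails — w0R²w0, w0Rw2 but no w with w0Rw and w2R²w.
Valid on: (a), (b), (c).

(a), (b), (c)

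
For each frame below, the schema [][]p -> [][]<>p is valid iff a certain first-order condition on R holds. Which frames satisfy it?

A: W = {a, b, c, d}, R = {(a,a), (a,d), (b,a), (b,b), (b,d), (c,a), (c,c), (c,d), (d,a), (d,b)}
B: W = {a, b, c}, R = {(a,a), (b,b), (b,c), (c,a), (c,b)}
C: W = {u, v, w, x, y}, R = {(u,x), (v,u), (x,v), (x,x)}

Frame correspondent (Sahlqvist): forall x forall z (x R^2 z -> exists w (x R^2 w & zRw)) — i.e. a generalized confluence (Geach) condition.
A: condition met.
B: condition met.
C: fails — uR²v but no t with uR²t and vRt.
Valid on: A, B.

A, B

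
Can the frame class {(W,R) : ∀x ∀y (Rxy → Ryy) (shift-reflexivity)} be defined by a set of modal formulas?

The condition is shift-reflexivity. A defining modal formula is □(□q → q).

Definable; □(□q → q) defines it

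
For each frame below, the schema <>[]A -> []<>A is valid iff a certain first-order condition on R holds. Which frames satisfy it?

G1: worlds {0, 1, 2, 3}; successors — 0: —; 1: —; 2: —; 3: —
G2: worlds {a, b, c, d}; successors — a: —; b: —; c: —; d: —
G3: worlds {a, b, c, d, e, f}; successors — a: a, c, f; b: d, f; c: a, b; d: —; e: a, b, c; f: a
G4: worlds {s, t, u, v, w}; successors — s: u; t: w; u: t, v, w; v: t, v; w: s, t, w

G1, G2

This is the axiom for convergence; its first-order frame correspondent is forall x forall y forall z (Rxy & Rxz -> exists w (Ryw & Rzw)).
G1: condition met.
G2: condition met.
G3: fails — Rbf and Rbd but f and d have no common successor.
G4: fails — Ruv and Rut but v and t have no common successor.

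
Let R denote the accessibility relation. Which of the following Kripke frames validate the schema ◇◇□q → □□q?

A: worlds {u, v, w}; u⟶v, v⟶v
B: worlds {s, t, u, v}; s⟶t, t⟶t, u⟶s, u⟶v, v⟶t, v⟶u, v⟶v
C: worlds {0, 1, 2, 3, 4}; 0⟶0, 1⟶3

A, C

This is the axiom for a generalized confluence (Geach) condition; its first-order frame correspondent is ∀x ∀y ∀z ((xR²y ∧ xR²z) → ∃w (yRw ∧ z = w)).
A: condition met.
B: fails — uR²t, uR²u but no w with tRw and u=w.
C: condition met.
Valid on: A, C.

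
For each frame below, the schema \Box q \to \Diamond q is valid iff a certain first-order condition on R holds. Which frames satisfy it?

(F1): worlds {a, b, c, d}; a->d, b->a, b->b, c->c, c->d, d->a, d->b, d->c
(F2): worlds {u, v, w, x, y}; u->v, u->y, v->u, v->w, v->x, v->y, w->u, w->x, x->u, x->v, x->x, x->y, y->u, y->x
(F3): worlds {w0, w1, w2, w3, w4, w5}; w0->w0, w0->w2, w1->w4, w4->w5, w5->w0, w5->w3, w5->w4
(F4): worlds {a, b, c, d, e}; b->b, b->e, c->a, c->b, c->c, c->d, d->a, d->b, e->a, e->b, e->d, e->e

The schema corresponds to seriality: \forall x \exists y Rxy.
(F1): holds.
(F2): holds.
(F3): fails — world w2 has no successor.
(F4): fails — world a has no successor.

(F1), (F2)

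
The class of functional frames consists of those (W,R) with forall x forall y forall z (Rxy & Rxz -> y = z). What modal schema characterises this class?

A defining formula is ◇ψ → □ψ (the CD axiom).

◇ψ → □ψ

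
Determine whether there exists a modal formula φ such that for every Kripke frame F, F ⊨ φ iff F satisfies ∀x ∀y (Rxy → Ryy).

This is a Sahlqvist condition; the T□ axiom □(□p → p) defines it.
Suppose □(□p→p) is valid. Take Rxy and set V(p)={w : Ryw}. Then at y, □p holds; since □(□p→p) at x, □p→p at y, so p at y, i.e. Ryy.

Yes — defined by □(□p → p)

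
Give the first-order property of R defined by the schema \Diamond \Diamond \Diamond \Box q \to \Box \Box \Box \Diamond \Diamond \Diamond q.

This is a Sahlqvist (Geach-type) schema ◇^3□^1q → □^3◇^3q.
First-order correspondent: \forall x \forall y \forall z ((x R^3 y \wedge x R^3 z) \to \exists w (yRw \wedge z R^3 w)).

\forall x \forall y \forall z ((x R^3 y \wedge x R^3 z) \to \exists w (yRw \wedge z R^3 w))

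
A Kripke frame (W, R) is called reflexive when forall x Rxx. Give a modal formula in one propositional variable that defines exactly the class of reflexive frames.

A defining formula is □ψ → ψ (the T axiom).
Suppose □ψ→ψ is valid. At any x set V(ψ)={w : Rxw}. Then □ψ holds at x, so ψ holds at x, i.e. Rxx.

□ψ → ψ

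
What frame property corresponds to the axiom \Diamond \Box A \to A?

This is frame-equivalent to A → □◇A (substitute ¬A for A and contrapose).
Suppose A→□◇A is valid. Take Rxy and set V(A)={x}. Then A at x, so □◇A at x, so ◇A at y, so some z with Ryz has A; z=x, i.e. Ryx.
Conversely, on a frame with symmetry the schema holds at every world under every valuation.
So the correspondent is symmetry.

symmetry: \forall x \forall y (Rxy \to Ryx)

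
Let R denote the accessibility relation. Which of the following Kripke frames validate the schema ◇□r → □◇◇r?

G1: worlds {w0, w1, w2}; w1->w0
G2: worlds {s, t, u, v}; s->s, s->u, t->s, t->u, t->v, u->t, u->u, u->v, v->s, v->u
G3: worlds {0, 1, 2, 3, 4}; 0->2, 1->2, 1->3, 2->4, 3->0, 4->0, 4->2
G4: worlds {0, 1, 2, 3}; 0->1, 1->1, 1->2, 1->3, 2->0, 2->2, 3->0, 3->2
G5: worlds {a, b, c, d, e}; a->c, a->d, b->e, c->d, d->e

Frame correspondent (Sahlqvist): ∀x ∀y ∀z ((xRy ∧ xRz) → ∃w (yRw ∧ zR²w)) — i.e. a generalized confluence (Geach) condition.
G1: fails — w1Rw0, w1Rw0 but no w with w0Rw and w0R²w.
G2: ✓.
G3: fails — 0R2, 0R2 but no w with 2Rw and 2R²w.
G4: ✓.
G5: fails — aRc, aRc but no w with cRw and cR²w.

G2, G4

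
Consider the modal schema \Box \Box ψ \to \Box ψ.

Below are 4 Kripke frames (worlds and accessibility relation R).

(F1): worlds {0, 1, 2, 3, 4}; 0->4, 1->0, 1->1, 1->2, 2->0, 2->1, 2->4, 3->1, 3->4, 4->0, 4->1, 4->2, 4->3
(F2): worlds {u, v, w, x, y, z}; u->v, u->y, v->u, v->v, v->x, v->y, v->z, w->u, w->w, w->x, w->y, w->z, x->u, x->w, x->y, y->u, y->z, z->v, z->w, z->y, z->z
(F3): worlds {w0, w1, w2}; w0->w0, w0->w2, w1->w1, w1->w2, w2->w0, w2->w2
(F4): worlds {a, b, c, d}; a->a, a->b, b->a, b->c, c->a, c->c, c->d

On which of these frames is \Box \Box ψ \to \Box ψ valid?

(F3), (F4)

The schema corresponds to density: \forall x \forall y (Rxy \to \exists z (Rxz \wedge Rzy)).
(F1): fails — R34 but no z with R3z and Rz4.
(F2): fails — Ryu but no t with Ryt and Rtu.
(F3): holds.
(F4): holds.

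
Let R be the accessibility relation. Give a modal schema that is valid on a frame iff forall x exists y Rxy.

This is seriality; the standard corresponding axiom is D: □q → ◇q.
Suppose □q→◇q is valid. At any x set V(q)=W. Then □q at x, so ◇q at x, so x has a successor.

□q → ◇q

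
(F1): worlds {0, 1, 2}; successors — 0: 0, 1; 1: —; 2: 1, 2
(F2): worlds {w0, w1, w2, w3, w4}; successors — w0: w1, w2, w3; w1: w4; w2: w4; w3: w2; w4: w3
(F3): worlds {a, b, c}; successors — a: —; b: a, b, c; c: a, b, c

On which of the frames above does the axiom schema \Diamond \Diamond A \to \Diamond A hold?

The schema corresponds to transitivity: \forall x \forall y \forall z (Rxy \wedge Ryz \to Rxz).
(F1): condition met.
(F2): fails — Rw2w4 and Rw4w3 but not Rw2w3.
(F3): condition met.

(F1), (F3)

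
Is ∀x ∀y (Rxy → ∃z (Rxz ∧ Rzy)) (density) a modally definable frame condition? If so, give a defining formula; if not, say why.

Yes, by □□p → □p

Yes: it is density, defined by the C4 schema □□p → □p.
Suppose □□p→□p is valid. Take Rxy and set V(p)={w : xR²w}. Then □□p at x, so □p at x, so p at y, i.e. ∃z(Rxz∧Rzy).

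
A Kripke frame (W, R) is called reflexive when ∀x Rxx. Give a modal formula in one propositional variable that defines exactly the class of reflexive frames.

The condition is reflexivity. The T schema □ψ → ψ defines it.

□ψ → ψ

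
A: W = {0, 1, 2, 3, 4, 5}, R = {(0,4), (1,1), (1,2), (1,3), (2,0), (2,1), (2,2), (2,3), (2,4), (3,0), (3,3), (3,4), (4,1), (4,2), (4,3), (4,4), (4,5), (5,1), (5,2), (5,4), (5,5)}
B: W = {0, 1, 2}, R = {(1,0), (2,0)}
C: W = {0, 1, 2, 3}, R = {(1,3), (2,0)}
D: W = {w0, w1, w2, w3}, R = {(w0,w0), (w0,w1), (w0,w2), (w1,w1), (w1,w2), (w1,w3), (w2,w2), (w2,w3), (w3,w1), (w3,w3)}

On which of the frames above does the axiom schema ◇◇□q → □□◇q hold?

The schema corresponds to a generalized confluence (Geach) condition: ∀x ∀y ∀z ((xR²y ∧ xR²z) → ∃w (yRw ∧ zRw)).
A: fails — 1R²0, 1R²1 but no w with 0Rw and 1Rw.
B: holds.
C: holds.
D: holds.
Valid on: B, C, D.

B, C, D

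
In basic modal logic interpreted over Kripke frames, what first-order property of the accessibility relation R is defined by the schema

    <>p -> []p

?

partial functionality: forall x forall y forall z (Rxy & Rxz -> y = z)

Suppose ◇p→□p is valid. Take Rxy, Rxz and set V(p)={y}. Then ◇p at x, so □p at x, so p at z, i.e. z=y.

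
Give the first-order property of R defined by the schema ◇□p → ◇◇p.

This is a Sahlqvist (Geach-type) schema ◇^1□^1p → □^0◇^2p.
Minimal-valuation argument: fix x; take any y with xR^1y and any z with xR^0z. Set V(p) to the set of worlds R-reachable from y in exactly 1 step. Then □^1p holds at y, so the antecedent holds at x; validity forces ◇^2p at z, giving a w with zR^2w and yR^1w.
First-order correspondent: ∀x ∀y (xRy → ∃w (yRw ∧ xR²w)).

∀x ∀y (xRy → ∃w (yRw ∧ xR²w))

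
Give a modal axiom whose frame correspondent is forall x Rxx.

□ψ → ψ

The condition is reflexivity. The T schema □ψ → ψ defines it.
Suppose □ψ→ψ is valid. At any x set V(ψ)={w : Rxw}. Then □ψ holds at x, so ψ holds at x, i.e. Rxx.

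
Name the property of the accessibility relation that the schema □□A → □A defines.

density

Suppose □□A→□A is valid. Take Rxy and set V(A)={w : xR²w}. Then □□A at x, so □A at x, so A at y, i.e. ∃z(Rxz∧Rzy).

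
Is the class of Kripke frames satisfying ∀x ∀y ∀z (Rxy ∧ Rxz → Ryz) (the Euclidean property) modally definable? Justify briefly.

Yes: it is the Euclidean property, defined by the 5 schema ◇p → □◇p.
Suppose ◇p→□◇p is valid. Take Rxy, Rxz and set V(p)={y}. Then ◇p at x, so □◇p at x, so ◇p at z, so some w with Rzw has p; w=y, i.e. Rzy. By symmetry of the argument, Ryz.

Yes, by ◇p → □◇p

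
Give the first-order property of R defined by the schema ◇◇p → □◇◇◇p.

This is a Sahlqvist (Geach-type) schema ◇^2□^0p → □^1◇^3p.
Minimal-valuation argument: fix x; take any y with xR^2y and any z with xR^1z. Set V(p) to the set of worlds R-reachable from y in exactly 0 steps. Then □^0p holds at y, so the antecedent holds at x; validity forces ◇^3p at z, giving a w with zR^3w and yR^0w.
First-order correspondent: ∀x ∀y ∀z ((xR²y ∧ xRz) → ∃w (y = w ∧ zR³w)).

∀x ∀y ∀z ((xR²y ∧ xRz) → ∃w (y = w ∧ zR³w))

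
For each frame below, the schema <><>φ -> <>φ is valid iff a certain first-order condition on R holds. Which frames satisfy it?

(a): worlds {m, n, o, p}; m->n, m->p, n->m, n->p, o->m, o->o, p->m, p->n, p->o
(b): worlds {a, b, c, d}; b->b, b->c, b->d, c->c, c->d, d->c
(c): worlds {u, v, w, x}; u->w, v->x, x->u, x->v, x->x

Frame correspondent (Sahlqvist): forall x forall y forall z (Rxy & Ryz -> Rxz) — i.e. transitivity.
(a): fails — Rom and Rmn but not Ron.
(b): fails — Rdc and Rcd but not Rdd.
(c): fails — Rxu and Ruw but not Rxw.
Valid on no frame.

none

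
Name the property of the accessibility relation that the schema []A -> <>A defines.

Suppose □A→◇A is valid. At any x set V(A)=W. Then □A at x, so ◇A at x, so x has a successor.
Conversely, any frame satisfying forall x exists y Rxy validates the schema.
So the correspondent is seriality.

seriality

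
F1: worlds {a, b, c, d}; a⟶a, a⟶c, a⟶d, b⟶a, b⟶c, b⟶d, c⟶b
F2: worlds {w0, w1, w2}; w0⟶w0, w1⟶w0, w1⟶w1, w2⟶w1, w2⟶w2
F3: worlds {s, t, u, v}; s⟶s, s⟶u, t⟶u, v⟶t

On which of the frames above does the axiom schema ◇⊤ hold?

F2

This is the axiom for seriality; its first-order frame correspondent is ∀x ∃y Rxy.
F1: fails — world d has no successor.
F2: holds.
F3: fails — world u has no successor.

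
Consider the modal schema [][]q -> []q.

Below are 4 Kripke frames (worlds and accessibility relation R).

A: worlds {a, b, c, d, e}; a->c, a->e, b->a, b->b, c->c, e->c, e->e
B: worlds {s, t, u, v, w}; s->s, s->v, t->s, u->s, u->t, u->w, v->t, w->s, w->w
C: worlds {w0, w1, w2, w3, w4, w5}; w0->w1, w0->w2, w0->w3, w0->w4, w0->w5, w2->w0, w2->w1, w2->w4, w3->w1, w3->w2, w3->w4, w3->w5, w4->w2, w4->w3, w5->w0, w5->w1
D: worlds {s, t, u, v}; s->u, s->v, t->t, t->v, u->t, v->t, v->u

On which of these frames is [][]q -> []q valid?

A

This is the axiom for density; its first-order frame correspondent is forall x forall y (Rxy -> exists z (Rxz & Rzy)).
A: satisfies the condition.
B: fails — Rut but no z with Ruz and Rzt.
C: fails — Rw3w5 but no z with Rw3z and Rzw5.
D: fails — Rvu but no z with Rvz and Rzu.
Valid on: A.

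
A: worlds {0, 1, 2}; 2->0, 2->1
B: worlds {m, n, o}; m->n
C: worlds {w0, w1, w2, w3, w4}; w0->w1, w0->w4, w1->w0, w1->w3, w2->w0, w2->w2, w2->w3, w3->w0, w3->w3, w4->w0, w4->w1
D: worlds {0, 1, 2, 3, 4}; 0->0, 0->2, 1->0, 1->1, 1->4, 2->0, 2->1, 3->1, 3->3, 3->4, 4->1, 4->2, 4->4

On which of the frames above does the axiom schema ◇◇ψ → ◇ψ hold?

A, B

The schema corresponds to transitivity: ∀x ∀y ∀z (Rxy ∧ Ryz → Rxz).
A: holds.
B: holds.
C: fails — Rw1w0 and Rw0w4 but not Rw1w4.
D: fails — R10 and R02 but not R12.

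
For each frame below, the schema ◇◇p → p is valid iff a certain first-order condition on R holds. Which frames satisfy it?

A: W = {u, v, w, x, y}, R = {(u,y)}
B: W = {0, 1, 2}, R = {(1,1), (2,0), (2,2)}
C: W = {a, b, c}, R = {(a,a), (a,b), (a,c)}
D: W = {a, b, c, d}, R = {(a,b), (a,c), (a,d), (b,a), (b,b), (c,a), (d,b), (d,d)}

This is the axiom for a generalized confluence (Geach) condition; its first-order frame correspondent is ∀x ∀y (xR²y → ∃w (y = w ∧ x = w)).
A: holds.
B: fails — 2R²0 but 0 ≠ 2.
C: fails — aR²b but b ≠ a.
D: fails — aR²b but b ≠ a.

A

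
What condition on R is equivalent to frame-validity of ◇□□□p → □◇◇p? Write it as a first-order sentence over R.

This is a Sahlqvist (Geach-type) schema ◇^1□^3p → □^1◇^2p.
Minimal-valuation argument: fix x; take any y with xR^1y and any z with xR^1z. Set V(p) to the set of worlds R-reachable from y in exactly 3 steps. Then □^3p holds at y, so the antecedent holds at x; validity forces ◇^2p at z, giving a w with zR^2w and yR^3w.
First-order correspondent: ∀x ∀y ∀z ((xRy ∧ xRz) → ∃w (yR³w ∧ zR²w)).

∀x ∀y ∀z ((xRy ∧ xRz) → ∃w (yR³w ∧ zR²w))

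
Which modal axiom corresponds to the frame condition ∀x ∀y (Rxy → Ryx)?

The condition is symmetry. The B schema r → □◇r defines it.
Suppose r→□◇r is valid. Take Rxy and set V(r)={x}. Then r at x, so □◇r at x, so ◇r at y, so some z with Ryz has r; z=x, i.e. Ryx.

r → □◇r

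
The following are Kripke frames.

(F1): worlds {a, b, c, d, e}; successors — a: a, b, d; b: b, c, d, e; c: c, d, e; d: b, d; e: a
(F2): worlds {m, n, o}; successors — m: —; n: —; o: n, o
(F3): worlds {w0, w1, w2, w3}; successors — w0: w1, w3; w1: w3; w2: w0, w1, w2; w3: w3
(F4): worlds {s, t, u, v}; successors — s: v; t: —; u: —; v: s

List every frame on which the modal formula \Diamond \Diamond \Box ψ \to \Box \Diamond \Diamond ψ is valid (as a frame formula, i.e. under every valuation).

This is the axiom for a generalized confluence (Geach) condition; its first-order frame correspondent is \forall x \forall y \forall z ((x R^2 y \wedge xRz) \to \exists w (yRw \wedge z R^2 w)).
(F1): fails — aR²e, aRd but no w with eRw and dR²w.
(F2): fails — oR²n, oRn but no w with nRw and nR²w.
(F3): fails — w2R²w2, w2Rw0 but no w with w2Rw and w0R²w.
(F4): satisfies the condition.
Valid on: (F4).

(F4)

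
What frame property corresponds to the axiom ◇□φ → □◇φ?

Convergence

Suppose ◇□φ→□◇φ is valid. Take Rxy, Rxz and set V(φ)={w : Ryw}. Then □φ at y so ◇□φ at x, so □◇φ at x, so ◇φ at z, giving w with Rzw and Ryw.
Conversely, any frame satisfying ∀x ∀y ∀z (Rxy ∧ Rxz → ∃w (Ryw ∧ Rzw)) validates the schema.
Frame condition: ∀x ∀y ∀z (Rxy ∧ Rxz → ∃w (Ryw ∧ Rzw)).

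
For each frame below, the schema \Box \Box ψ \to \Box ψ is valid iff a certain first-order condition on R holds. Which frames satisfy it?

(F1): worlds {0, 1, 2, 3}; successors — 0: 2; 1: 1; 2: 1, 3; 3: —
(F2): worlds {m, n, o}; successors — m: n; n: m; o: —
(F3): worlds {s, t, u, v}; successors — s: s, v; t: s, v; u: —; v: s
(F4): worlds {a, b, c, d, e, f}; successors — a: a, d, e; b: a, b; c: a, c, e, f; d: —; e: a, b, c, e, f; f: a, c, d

The schema corresponds to density: \forall x \forall y (Rxy \to \exists z (Rxz \wedge Rzy)).
(F1): fails — R23 but no z with R2z and Rz3.
(F2): fails — Rnm but no z with Rnz and Rzm.
(F3): ✓.
(F4): ✓.
Valid on: (F3), (F4).

(F3), (F4)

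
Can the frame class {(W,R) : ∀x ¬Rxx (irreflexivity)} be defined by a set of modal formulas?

No

If a class were modally definable it would be closed under surjective bounded morphisms (Goldblatt–Thomason).
The 2-cycle (worlds a,b with a→b→a) is irreflexive, and the map sending every world to a single reflexive point • is a surjective bounded morphism (forth: every edge maps to (•,•); back: every world has a successor). So any modal formula valid on the 2-cycle is also valid on the reflexive point, which is not irreflexive.
So the class is not modally definable.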